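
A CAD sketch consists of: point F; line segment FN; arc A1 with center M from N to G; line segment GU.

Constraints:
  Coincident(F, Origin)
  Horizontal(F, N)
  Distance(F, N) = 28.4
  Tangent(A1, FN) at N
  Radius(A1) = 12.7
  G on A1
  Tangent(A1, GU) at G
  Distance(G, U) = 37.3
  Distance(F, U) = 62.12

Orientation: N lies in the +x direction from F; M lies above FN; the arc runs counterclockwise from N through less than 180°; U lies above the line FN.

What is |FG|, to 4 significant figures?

43.53

Checks: |MG| = 12.70 ✓; ∠(MG, GU) = 90.00° ✓; |GU| = 37.30 ✓; |FU| = 62.12 ✓.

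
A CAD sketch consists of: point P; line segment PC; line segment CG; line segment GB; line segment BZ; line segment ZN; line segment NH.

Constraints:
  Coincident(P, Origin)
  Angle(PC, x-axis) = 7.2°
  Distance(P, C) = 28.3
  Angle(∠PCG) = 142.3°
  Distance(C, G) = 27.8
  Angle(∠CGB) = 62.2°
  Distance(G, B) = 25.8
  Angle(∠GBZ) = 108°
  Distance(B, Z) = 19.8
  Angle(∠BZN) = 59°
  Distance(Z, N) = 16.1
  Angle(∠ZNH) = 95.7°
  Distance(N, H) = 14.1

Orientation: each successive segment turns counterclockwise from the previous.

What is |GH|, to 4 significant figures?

18.06

P is at the origin; PC runs at 7.2° with length 28.3, so C = (28.08, 3.547). ∠PCG = 142.3° gives CG at 44.90° from the x-axis; with |CG| = 27.8, G = (47.77, 23.17). ∠CGB = 62.2° gives GB at 162.7° from the x-axis; with |GB| = 25.8, B = (23.14, 30.84). ∠GBZ = 108.0° gives BZ at -125.3° from the x-axis; with |BZ| = 19.8, Z = (11.69, 14.68). ∠BZN = 59.0° gives ZN at -4.300° from the x-axis; with |ZN| = 16.1, N = (27.75, 13.48). ∠ZNH = 95.7° gives NH at 80.00° from the x-axis; with |NH| = 14.1, H = (30.20, 27.36). Then |GH| = |H − G| = 18.06.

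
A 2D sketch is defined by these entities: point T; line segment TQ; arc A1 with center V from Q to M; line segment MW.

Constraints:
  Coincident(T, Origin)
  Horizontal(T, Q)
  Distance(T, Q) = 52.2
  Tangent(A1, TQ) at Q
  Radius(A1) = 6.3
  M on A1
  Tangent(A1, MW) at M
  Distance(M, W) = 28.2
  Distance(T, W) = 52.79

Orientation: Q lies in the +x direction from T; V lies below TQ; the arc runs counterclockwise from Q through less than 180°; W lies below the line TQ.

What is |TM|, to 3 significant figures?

46.3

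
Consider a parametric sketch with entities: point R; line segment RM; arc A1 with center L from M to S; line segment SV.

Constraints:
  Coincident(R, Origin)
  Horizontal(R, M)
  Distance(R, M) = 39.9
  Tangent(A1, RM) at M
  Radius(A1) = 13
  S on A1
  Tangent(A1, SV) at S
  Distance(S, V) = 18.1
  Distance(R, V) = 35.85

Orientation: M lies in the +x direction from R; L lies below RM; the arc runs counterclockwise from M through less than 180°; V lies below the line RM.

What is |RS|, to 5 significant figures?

29.019

Checks: |LS| = 13.00 ✓; ∠(LS, SV) = 90.00° ✓; |SV| = 18.10 ✓; |RV| = 35.85 ✓.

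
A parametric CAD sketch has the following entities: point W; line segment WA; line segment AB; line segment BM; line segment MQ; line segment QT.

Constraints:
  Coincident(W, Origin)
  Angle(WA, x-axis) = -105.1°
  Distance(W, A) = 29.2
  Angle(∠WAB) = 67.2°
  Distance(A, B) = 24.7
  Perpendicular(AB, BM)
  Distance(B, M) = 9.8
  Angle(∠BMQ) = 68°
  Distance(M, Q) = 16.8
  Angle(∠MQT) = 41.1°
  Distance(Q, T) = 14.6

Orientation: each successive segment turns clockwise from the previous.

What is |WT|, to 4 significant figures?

30.48

W is at the origin; WA runs at -105.1° with length 29.2, so A = (-7.607, -28.19). ∠WAB = 67.2° gives AB at 142.1° from the x-axis; with |AB| = 24.7, B = (-27.10, -13.02). AB is perpendicular to BM, so BM runs at 52.10°; with |BM| = 9.8, M = (-21.08, -5.286). ∠BMQ = 68.0° gives MQ at -59.90° from the x-axis; with |MQ| = 16.8, Q = (-12.65, -19.82). ∠MQT = 41.1° gives QT at 161.2° from the x-axis; with |QT| = 14.6, T = (-26.47, -15.12). Then |WT| = |T − W| = 30.48.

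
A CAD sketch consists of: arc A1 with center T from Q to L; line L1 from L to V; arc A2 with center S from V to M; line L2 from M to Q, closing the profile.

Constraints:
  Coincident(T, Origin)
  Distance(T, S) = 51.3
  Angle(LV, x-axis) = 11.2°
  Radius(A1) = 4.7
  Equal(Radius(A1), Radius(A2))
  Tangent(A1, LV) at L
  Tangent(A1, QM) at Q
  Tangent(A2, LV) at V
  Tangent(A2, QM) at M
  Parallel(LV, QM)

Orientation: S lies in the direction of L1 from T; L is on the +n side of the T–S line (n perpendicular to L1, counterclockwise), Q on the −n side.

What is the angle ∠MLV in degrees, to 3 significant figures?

10.4°

Tangency of A1 to both parallel lines with radius 4.7 puts L and Q at T ± 4.7·n: L = (-0.913, 4.61), Q = (0.913, -4.61). Equal radii place V and M the same way about S: V = S + 4.7·n = (49.4, 14.6), M = S − 4.7·n = (51.2, 5.35). Then cos ∠MLV = LM·LV / (|LM||LV|), giving 10.4°.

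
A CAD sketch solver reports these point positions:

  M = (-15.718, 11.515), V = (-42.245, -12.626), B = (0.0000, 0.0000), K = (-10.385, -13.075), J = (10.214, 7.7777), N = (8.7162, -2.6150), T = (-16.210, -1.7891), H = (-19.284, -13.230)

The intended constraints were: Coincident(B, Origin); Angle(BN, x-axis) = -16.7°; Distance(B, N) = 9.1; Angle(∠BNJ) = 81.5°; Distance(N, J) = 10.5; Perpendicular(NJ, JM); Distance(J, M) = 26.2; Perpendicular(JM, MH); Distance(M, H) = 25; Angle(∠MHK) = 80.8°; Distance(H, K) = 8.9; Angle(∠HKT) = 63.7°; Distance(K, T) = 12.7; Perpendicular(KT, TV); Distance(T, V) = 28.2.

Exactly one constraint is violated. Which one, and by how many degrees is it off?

Perpendicular(KT, TV) — off by 4.70°.

B = (0.00, 0.00) ✓; BN at -16.70° ✓; |BN| = 9.100 ✓; ∠BNJ = 81.50° ✓; |NJ| = 10.50 ✓; ∠(NJ, JM) = 90.00° ✓; |JM| = 26.20 ✓; ∠(JM, MH) = 90.00° ✓; |MH| = 25.00 ✓; ∠MHK = 80.80° ✓; |HK| = 8.900 ✓; ∠HKT = 63.70° ✓; |KT| = 12.70 ✓; ∠(KT, TV) = 85.30° ✗; |TV| = 28.20 ✓.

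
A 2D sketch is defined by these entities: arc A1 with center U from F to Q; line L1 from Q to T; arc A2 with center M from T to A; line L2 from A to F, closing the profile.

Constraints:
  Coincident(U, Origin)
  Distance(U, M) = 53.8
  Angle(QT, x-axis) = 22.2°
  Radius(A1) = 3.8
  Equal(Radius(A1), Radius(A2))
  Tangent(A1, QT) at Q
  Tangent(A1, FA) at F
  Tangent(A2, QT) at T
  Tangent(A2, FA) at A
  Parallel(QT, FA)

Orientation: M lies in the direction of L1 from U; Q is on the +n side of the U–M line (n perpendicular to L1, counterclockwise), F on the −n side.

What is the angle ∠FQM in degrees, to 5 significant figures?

85.960°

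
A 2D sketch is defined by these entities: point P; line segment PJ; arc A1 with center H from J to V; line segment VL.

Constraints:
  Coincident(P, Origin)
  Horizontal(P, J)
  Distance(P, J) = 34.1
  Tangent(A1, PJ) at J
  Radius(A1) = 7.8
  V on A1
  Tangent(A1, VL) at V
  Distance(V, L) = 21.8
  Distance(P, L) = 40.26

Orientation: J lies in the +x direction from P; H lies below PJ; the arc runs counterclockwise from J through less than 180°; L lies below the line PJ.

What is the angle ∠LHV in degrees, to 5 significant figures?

70.313°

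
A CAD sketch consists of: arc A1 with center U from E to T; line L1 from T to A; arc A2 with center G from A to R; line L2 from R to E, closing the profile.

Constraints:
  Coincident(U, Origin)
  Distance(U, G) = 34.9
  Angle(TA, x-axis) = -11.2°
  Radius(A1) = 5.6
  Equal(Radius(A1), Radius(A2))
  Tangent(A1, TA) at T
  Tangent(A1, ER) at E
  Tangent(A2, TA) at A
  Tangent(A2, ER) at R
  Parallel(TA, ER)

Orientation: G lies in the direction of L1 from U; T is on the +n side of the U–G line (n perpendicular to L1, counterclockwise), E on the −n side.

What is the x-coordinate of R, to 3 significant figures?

33.1

Tangency of A1 to both parallel lines with radius 5.6 puts T and E at U ± 5.6·n: T = (1.09, 5.49), E = (-1.09, -5.49). Equal radii place A and R the same way about G: A = G + 5.6·n = (35.3, -1.29), R = G − 5.6·n = (33.1, -12.3). So R.x = 33.1.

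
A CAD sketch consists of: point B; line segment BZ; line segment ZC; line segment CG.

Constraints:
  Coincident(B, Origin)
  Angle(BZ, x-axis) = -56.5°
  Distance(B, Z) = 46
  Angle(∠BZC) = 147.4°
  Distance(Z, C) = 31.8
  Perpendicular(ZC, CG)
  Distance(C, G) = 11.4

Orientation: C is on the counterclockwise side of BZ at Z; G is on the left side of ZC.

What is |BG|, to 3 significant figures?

71.8

∠BZC = 147.4°, so ZC runs at -56.5° + (180° − 147.4°) = -23.9° from the x-axis; with |ZC| = 31.8, C = Z + 31.8·(cos -23.9°, sin -23.9°) = (54.5, -51.2). The perpendicularity gives CG at right angles to ZC; with |CG| = 11.4 on the left of ZC, G = C + 11.4·(0.405, 0.914) = (59.1, -40.8). Then |BG| = |G − B| = 71.8.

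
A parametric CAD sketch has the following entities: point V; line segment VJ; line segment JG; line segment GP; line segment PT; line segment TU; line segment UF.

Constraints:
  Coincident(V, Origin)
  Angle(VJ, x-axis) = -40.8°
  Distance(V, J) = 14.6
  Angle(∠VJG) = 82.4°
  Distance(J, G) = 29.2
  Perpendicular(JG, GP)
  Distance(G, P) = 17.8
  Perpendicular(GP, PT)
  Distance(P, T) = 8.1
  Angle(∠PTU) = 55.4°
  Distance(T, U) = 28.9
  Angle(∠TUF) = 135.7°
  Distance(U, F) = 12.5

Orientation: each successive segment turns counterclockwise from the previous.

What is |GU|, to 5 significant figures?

10.244

GP ⟂ PT, so PT runs at -123.20°; with |PT| = 8.1, T = (7.7113, 17.862). ∠PTU = 55.4° gives TU at 1.4000° from the x-axis; with |TU| = 28.9, U = (36.603, 18.569). Then |GU| = |U − G| = 10.244.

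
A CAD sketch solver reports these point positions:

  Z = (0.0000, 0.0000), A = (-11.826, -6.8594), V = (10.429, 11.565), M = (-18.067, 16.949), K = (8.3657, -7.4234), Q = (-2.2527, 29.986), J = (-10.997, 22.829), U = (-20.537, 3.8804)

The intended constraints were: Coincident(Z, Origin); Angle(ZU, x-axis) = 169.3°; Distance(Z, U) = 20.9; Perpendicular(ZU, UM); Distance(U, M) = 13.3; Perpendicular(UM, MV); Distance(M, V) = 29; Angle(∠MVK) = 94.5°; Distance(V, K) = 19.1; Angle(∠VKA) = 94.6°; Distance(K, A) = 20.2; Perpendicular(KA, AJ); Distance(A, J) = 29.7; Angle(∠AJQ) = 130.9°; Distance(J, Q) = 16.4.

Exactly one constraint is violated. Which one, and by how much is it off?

Distance(J, Q) = 16.4 — off by 5.10.

Z = (0.00, 0.00) ✓; ZU at 169.3° ✓; |ZU| = 20.90 ✓; ∠(ZU, UM) = 90.00° ✓; |UM| = 13.30 ✓; ∠(UM, MV) = 90.00° ✓; |MV| = 29.00 ✓; ∠MVK = 94.50° ✓; |VK| = 19.10 ✓; ∠VKA = 94.60° ✓; |KA| = 20.20 ✓; ∠(KA, AJ) = 90.00° ✓; |AJ| = 29.70 ✓; ∠AJQ = 130.9° ✓; |JQ| = 11.30 ✗.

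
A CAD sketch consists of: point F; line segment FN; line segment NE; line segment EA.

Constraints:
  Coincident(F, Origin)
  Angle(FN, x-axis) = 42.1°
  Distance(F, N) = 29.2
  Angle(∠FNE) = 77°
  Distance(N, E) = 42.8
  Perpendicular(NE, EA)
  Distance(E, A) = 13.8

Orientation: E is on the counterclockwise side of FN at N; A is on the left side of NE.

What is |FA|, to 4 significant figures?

39.08

F is at the origin; FN runs at 42.1° with length 29.2, so N = 29.2·(cos 42.1°, sin 42.1°) = (21.67, 19.58). ∠FNE = 77.0°, so NE runs at 42.1° + (180° − 77.0°) = 145.1° from the x-axis; with |NE| = 42.8, E = N + 42.8·(cos 145.1°, sin 145.1°) = (-13.44, 44.06). NE ⟂ EA; with |EA| = 13.8 on the left of NE, A = E + 13.8·(-0.5721, -0.8202) = (-21.33, 32.75). Then |FA| = |A − F| = 39.08.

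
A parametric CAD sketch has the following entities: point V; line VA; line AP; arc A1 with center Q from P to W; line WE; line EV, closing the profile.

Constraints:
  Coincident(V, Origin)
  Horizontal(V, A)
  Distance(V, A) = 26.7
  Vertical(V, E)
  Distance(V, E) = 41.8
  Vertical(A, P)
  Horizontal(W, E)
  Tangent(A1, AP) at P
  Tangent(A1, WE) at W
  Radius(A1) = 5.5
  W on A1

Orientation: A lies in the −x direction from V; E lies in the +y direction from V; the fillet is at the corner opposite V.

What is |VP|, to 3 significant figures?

45.1

V is at the origin; VA is horizontal with |VA| = 26.7 and A on the −x side, so A = (-26.7, 0.00). V and E share the same x with |VE| = 41.8 and E on the +y side, so E = (0.00, 41.8). The virtual corner opposite V is at (-26.7, 41.8). A1 meets AP tangentially, so QP is at right angles to AP and tangency of A1 to WE means the radius QW is perpendicular to WE, with radius 5.5, so the center Q sits 5.5 in from both sides at Q = (-21.2, 36.3). That places the tangent points at P = (-26.7, 36.3) on AP and W = (-21.2, 41.8) on WE. Then |VP| = |P − V| = 45.1.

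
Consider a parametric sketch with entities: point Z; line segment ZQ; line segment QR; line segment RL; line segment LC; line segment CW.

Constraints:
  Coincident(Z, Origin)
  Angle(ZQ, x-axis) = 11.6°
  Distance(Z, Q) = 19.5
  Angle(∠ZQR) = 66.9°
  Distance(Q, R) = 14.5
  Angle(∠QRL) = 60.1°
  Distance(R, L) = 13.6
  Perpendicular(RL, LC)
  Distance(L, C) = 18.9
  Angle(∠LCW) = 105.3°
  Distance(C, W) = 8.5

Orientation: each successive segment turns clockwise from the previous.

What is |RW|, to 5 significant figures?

21.822

Z is at the origin; ZQ runs at 11.6° with length 19.5, so Q = (19.102, 3.9210). ∠ZQR = 66.9° gives QR at -101.50° from the x-axis; with |QR| = 14.5, R = (16.211, -10.288). ∠QRL = 60.1° gives RL at 138.60° from the x-axis; with |RL| = 13.6, L = (6.0094, -1.2940). The perpendicularity gives LC at right angles to RL, so LC runs at 48.600°; with |LC| = 18.9, C = (18.508, 12.883). ∠LCW = 105.3° gives CW at -26.100° from the x-axis; with |CW| = 8.5, W = (26.141, 9.1436). Then |RW| = |W − R| = 21.822.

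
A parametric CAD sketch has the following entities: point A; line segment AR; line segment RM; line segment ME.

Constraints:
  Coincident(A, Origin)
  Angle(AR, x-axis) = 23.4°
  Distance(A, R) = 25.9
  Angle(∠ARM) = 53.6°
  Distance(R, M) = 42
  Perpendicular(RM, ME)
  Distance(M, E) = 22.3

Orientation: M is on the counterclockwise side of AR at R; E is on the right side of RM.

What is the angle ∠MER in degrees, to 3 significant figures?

62.0°

A is at the origin; AR runs at 23.4° with length 25.9, so R = 25.9·(cos 23.4°, sin 23.4°) = (23.8, 10.3). ∠ARM = 53.6°, so RM runs at 23.4° + (180° − 53.6°) = 150° from the x-axis; with |RM| = 42.0, M = R + 42.0·(cos 150°, sin 150°) = (-12.5, 31.4). The perpendicularity gives ME at right angles to RM; with |ME| = 22.3 on the right of RM, E = M + 22.3·(0.503, 0.864) = (-1.31, 50.7). Then cos ∠MER = EM·ER / (|EM||ER|), giving 62.0°.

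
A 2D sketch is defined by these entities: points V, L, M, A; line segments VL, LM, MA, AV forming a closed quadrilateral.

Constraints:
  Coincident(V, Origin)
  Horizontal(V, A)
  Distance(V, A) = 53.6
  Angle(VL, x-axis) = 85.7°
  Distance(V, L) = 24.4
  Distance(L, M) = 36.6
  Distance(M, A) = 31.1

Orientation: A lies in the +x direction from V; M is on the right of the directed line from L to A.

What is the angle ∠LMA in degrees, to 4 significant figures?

115.1°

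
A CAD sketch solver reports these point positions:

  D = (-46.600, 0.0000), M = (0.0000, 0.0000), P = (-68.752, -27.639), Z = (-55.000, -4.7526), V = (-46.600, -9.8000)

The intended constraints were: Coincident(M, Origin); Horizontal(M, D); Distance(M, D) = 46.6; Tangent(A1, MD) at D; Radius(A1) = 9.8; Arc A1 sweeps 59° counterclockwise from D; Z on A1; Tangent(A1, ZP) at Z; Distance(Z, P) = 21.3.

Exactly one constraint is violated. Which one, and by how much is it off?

Distance(Z, P) = 21.3 — off by 5.40.

M = (0.00, 0.00) ✓; M.y = 0.00, D.y = 0.00 ✓; |MD| = 46.60 ✓; ∠(VD, DM) = 90.00° ✓; |VD| = 9.800 ✓; bearing(V→Z) − bearing(V→D) = 59.00° ✓; |VZ| = 9.800 ✓; ∠(VZ, ZP) = 90.00° ✓; |ZP| = 26.70 ✗.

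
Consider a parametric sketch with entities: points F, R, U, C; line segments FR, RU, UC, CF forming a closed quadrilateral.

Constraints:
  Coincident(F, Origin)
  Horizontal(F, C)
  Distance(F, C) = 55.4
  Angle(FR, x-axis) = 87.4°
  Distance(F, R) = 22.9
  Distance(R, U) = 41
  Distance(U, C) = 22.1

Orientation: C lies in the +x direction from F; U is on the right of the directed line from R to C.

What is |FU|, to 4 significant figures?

33.49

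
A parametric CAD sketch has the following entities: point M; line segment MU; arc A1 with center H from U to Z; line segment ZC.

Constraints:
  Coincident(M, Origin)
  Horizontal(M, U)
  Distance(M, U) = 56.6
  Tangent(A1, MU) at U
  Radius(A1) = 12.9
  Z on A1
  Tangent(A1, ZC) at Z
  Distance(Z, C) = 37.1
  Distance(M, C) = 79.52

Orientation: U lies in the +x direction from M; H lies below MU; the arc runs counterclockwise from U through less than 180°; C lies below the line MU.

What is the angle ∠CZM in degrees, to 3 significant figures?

136°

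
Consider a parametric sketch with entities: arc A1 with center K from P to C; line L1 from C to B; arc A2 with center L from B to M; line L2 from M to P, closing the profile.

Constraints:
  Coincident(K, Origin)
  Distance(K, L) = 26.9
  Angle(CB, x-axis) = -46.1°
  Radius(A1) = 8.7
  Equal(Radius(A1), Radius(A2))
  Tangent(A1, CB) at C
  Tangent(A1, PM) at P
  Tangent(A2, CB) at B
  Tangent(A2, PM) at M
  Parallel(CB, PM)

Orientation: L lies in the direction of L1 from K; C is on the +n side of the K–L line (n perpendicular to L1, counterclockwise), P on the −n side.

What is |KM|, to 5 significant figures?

28.272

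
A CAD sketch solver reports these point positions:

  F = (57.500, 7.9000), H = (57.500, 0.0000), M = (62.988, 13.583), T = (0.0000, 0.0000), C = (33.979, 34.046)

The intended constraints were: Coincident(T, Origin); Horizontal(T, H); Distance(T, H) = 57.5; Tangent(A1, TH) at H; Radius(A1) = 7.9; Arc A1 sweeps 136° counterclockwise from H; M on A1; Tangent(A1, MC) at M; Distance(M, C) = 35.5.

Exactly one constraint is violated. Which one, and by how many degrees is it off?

Tangent(A1, MC) at M — off by 8.80°.

T = (0.00, 0.00) ✓; T.y = 0.00, H.y = 0.00 ✓; |TH| = 57.50 ✓; ∠(FH, HT) = 90.00° ✓; |FH| = 7.900 ✓; bearing(F→M) − bearing(F→H) = 136.0° ✓; |FM| = 7.900 ✓; ∠(FM, MC) = 81.20° ✗; |MC| = 35.50 ✓.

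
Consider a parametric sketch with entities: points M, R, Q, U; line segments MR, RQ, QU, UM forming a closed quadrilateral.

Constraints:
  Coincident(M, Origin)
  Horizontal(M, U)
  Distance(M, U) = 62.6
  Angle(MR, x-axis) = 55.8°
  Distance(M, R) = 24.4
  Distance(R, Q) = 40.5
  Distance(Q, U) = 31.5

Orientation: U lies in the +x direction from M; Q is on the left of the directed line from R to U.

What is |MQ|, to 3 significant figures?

60.9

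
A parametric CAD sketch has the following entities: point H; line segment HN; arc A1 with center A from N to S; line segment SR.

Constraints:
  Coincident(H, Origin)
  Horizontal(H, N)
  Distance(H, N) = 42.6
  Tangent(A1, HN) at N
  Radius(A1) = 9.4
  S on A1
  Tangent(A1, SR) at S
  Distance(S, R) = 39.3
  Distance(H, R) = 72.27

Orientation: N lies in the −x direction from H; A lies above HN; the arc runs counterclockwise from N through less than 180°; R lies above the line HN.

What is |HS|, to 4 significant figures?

37.18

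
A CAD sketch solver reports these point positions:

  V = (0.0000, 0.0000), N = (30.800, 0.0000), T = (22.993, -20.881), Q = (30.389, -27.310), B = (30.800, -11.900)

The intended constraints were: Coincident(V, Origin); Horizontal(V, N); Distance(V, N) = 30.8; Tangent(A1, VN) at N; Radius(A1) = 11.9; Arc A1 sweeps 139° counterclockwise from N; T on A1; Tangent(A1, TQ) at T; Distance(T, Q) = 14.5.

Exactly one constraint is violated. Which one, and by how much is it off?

Distance(T, Q) = 14.5 — off by 4.70.

V = (0.00, 0.00) ✓; V.y = 0.00, N.y = 0.00 ✓; |VN| = 30.80 ✓; ∠(BN, NV) = 90.00° ✓; |BN| = 11.90 ✓; bearing(B→T) − bearing(B→N) = 139.0° ✓; |BT| = 11.90 ✓; ∠(BT, TQ) = 90.00° ✓; |TQ| = 9.800 ✗.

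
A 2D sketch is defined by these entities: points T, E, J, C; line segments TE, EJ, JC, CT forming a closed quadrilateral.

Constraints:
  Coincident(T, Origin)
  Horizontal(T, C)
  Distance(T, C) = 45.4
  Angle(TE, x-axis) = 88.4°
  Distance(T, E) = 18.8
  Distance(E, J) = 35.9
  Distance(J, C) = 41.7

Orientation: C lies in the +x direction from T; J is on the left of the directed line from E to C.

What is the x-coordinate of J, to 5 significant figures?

30.289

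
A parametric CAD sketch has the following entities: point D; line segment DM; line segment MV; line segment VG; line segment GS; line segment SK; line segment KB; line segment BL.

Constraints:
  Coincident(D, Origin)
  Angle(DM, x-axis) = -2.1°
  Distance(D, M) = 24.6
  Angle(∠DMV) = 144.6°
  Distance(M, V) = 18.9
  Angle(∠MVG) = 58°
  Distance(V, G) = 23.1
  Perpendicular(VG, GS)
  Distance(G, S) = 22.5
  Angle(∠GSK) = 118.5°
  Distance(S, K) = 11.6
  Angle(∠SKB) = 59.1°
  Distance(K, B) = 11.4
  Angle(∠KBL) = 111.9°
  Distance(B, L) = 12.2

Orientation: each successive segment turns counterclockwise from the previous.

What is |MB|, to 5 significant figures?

3.4237

D is at the origin; DM runs at -2.1° with length 24.6, so M = (24.583, -0.90144). ∠DMV = 144.6° gives MV at 33.300° from the x-axis; with |MV| = 18.9, V = (40.380, 9.4751). ∠MVG = 58.0° gives VG at 155.30° from the x-axis; with |VG| = 23.1, G = (19.394, 19.128). VG ⟂ GS, so GS runs at -114.70°; with |GS| = 22.5, S = (9.9917, -1.3136). ∠GSK = 118.5° gives SK at -53.200° from the x-axis; with |SK| = 11.6, K = (16.940, -10.602). ∠SKB = 59.1° gives KB at 67.700° from the x-axis; with |KB| = 11.4, B = (21.266, -0.054702). Then |MB| = |B − M| = 3.4237.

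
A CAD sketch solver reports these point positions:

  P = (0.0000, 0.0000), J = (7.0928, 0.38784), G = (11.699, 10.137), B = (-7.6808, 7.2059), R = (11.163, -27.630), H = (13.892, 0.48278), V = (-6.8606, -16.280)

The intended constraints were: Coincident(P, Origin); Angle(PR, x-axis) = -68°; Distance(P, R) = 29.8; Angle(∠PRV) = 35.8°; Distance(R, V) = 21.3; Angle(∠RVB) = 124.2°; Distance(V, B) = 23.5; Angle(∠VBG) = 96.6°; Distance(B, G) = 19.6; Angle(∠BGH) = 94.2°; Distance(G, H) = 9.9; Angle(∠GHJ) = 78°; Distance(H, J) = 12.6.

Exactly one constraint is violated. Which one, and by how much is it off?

Distance(H, J) = 12.6 — off by 5.80.

P = (0.00, 0.00) ✓; PR at -68.00° ✓; |PR| = 29.80 ✓; ∠PRV = 35.80° ✓; |RV| = 21.30 ✓; ∠RVB = 124.2° ✓; |VB| = 23.50 ✓; ∠VBG = 96.60° ✓; |BG| = 19.60 ✓; ∠BGH = 94.20° ✓; |GH| = 9.900 ✓; ∠GHJ = 78.00° ✓; |HJ| = 6.800 ✗.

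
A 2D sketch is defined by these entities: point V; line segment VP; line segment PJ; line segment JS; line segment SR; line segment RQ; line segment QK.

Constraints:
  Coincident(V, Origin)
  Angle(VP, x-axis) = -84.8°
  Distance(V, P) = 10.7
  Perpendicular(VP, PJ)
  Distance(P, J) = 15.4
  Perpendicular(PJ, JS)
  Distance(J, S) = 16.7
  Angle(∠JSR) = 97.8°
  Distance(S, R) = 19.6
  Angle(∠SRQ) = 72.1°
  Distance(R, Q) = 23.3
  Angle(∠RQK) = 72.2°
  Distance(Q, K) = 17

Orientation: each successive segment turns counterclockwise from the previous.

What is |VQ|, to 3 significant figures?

14.3

V is at the origin; VP runs at -84.8° with length 10.7, so P = (0.970, -10.7). The perpendicularity gives PJ at right angles to VP, so PJ runs at 5.20°; with |PJ| = 15.4, J = (16.3, -9.26). PJ is perpendicular to JS, so JS runs at 95.2°; with |JS| = 16.7, S = (14.8, 7.37). ∠JSR = 97.8° gives SR at 177° from the x-axis; with |SR| = 19.6, R = (-4.79, 8.26). ∠SRQ = 72.1° gives RQ at -74.7° from the x-axis; with |RQ| = 23.3, Q = (1.36, -14.2). Then |VQ| = |Q − V| = 14.3.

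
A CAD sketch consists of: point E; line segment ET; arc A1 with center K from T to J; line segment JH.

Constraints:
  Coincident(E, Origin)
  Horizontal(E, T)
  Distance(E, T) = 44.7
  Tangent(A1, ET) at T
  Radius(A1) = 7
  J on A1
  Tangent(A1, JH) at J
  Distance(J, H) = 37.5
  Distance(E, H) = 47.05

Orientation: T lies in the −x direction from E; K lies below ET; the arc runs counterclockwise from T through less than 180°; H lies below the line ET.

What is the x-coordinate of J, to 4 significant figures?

-49.95

Checks: E.y = 0.00, T.y = 0.00 ✓; |KJ| = 7.000 ✓; ∠(KJ, JH) = 90.00° ✓; |JH| = 37.50 ✓; |EH| = 47.05 ✓.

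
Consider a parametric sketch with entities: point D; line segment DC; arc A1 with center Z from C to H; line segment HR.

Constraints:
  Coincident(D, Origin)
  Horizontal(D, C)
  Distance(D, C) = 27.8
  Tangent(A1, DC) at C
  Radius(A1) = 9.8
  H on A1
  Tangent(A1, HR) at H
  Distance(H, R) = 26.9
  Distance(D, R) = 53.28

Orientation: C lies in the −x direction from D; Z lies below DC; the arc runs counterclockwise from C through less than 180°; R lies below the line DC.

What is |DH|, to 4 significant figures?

38.69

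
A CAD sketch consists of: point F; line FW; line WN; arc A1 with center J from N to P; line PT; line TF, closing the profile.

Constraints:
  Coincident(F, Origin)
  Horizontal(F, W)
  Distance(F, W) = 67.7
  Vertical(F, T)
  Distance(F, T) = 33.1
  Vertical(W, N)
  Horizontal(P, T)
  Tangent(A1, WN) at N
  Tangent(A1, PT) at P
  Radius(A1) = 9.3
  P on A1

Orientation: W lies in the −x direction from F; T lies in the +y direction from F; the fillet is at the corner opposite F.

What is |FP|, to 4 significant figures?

67.13

The virtual corner opposite F is at (-67.70, 33.10). Tangency of A1 to WN means the radius JN is perpendicular to WN and since A1 is tangent to PT there, JP ⟂ PT, with radius 9.3, so the center J sits 9.3 in from both sides at J = (-58.40, 23.80). That places the tangent points at N = (-67.70, 23.80) on WN and P = (-58.40, 33.10) on PT. Then |FP| = |P − F| = 67.13.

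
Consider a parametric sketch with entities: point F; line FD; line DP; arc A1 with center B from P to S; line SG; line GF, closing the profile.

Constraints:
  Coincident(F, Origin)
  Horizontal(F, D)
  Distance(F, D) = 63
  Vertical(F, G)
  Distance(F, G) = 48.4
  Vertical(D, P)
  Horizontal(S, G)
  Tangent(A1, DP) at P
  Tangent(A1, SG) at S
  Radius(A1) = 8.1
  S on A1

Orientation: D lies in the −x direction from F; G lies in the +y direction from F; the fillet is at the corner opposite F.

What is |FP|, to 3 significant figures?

74.8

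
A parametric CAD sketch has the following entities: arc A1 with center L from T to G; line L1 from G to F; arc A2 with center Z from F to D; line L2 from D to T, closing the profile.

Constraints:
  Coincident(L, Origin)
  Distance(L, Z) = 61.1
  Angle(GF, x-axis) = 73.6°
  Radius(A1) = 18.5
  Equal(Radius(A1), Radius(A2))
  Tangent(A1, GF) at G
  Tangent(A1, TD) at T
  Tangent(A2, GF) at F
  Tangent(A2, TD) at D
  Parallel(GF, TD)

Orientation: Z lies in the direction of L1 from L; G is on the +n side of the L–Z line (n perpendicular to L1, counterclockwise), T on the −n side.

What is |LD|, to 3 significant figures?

63.8

Tangency of A1 to both parallel lines with radius 18.5 puts G and T at L ± 18.5·n: G = (-17.7, 5.22), T = (17.7, -5.22). Equal radii place F and D the same way about Z: F = Z + 18.5·n = (-0.496, 63.8), D = Z − 18.5·n = (35.0, 53.4). Then |LD| = |D − L| = 63.8.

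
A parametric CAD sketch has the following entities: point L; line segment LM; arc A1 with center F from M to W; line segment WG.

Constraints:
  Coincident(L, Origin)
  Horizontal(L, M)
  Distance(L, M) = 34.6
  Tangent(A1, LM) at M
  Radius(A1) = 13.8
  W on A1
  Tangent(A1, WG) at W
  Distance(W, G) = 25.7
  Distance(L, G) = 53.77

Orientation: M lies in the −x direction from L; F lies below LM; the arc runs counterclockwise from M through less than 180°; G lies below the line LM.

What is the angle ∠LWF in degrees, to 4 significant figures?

7.855°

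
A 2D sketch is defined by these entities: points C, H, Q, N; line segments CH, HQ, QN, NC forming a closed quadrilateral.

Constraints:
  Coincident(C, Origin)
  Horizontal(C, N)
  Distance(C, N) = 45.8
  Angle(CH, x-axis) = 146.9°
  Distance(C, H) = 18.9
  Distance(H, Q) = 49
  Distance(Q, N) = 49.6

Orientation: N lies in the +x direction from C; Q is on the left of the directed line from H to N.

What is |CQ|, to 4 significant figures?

47.64

C is at the origin; CN is horizontal with |CN| = 45.8 and N in +x, so N = (45.8, 0). CH runs at 146.9° with |CH| = 18.9, so H = (-15.83, 10.32). Q is determined by |HQ| = 49.0 and |QN| = 49.6 together: it lies at the intersection of circle(H, 49.0) and circle(N, 49.6). With |HN| = 62.49, the foot of the radical line on HN is 30.77 from H and the perpendicular offset is √(49.0² − 30.77²) = 38.13. Taking the left-of-HN solution: Q = (20.81, 42.85).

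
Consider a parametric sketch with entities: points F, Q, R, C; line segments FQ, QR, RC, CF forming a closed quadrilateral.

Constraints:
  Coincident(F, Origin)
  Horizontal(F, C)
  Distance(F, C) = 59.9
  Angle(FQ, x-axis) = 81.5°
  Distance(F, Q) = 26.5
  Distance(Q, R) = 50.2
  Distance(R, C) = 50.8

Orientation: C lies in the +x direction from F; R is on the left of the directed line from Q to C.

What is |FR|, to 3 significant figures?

69.2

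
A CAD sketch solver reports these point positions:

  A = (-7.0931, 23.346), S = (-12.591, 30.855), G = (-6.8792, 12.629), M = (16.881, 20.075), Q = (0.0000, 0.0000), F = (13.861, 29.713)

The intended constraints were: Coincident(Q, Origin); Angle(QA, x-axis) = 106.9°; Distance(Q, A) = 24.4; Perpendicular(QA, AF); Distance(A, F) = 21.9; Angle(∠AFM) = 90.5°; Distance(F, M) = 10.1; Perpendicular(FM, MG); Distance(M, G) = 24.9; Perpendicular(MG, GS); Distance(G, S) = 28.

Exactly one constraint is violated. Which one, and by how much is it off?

Distance(G, S) = 28 — off by 8.90.

Q = (0.00, 0.00) ✓; QA at 106.9° ✓; |QA| = 24.40 ✓; ∠(QA, AF) = 90.00° ✓; |AF| = 21.90 ✓; ∠AFM = 90.50° ✓; |FM| = 10.10 ✓; ∠(FM, MG) = 90.00° ✓; |MG| = 24.90 ✓; ∠(MG, GS) = 90.00° ✓; |GS| = 19.10 ✗.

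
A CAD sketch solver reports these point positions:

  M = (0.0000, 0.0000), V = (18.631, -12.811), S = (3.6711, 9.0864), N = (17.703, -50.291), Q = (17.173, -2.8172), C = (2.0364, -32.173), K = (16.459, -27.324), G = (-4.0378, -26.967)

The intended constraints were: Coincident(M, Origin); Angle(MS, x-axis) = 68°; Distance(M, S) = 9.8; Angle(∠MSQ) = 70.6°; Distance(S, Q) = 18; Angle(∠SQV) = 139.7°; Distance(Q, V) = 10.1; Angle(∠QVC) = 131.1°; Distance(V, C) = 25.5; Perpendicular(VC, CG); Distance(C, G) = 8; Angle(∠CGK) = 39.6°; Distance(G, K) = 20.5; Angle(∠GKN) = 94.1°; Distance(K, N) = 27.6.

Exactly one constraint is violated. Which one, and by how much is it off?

Distance(K, N) = 27.6 — off by 4.60.

M = (0.00, 0.00) ✓; MS at 68.00° ✓; |MS| = 9.800 ✓; ∠MSQ = 70.60° ✓; |SQ| = 18.00 ✓; ∠SQV = 139.7° ✓; |QV| = 10.10 ✓; ∠QVC = 131.1° ✓; |VC| = 25.50 ✓; ∠(VC, CG) = 90.00° ✓; |CG| = 8.000 ✓; ∠CGK = 39.60° ✓; |GK| = 20.50 ✓; ∠GKN = 94.10° ✓; |KN| = 23.00 ✗.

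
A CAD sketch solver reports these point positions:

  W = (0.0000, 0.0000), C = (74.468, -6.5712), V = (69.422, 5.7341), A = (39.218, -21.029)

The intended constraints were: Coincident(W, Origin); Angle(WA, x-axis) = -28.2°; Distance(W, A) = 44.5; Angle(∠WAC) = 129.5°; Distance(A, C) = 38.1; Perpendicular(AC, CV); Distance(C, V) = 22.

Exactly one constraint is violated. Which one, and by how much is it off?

Distance(C, V) = 22 — off by 8.70.

W = (0.00, 0.00) ✓; WA at -28.20° ✓; |WA| = 44.50 ✓; ∠WAC = 129.5° ✓; |AC| = 38.10 ✓; ∠(AC, CV) = 90.00° ✓; |CV| = 13.30 ✗.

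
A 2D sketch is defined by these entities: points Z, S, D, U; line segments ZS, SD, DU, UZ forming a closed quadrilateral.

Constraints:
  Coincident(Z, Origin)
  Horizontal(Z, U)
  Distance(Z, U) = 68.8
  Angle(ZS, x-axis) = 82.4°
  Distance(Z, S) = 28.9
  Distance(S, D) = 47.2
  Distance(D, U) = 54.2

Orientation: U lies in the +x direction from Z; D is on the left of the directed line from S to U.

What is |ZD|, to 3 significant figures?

67.6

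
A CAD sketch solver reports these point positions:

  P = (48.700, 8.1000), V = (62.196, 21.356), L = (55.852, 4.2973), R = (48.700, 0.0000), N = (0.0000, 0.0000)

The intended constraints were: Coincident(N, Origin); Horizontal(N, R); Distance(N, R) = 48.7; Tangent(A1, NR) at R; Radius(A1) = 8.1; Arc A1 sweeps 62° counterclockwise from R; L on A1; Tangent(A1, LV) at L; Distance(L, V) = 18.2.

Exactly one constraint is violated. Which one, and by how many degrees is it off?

Tangent(A1, LV) at L — off by 7.60°.

N = (0.00, 0.00) ✓; N.y = 0.00, R.y = 0.00 ✓; |NR| = 48.70 ✓; ∠(PR, RN) = 90.00° ✓; |PR| = 8.100 ✓; bearing(P→L) − bearing(P→R) = 62.00° ✓; |PL| = 8.100 ✓; ∠(PL, LV) = 82.40° ✗; |LV| = 18.20 ✓.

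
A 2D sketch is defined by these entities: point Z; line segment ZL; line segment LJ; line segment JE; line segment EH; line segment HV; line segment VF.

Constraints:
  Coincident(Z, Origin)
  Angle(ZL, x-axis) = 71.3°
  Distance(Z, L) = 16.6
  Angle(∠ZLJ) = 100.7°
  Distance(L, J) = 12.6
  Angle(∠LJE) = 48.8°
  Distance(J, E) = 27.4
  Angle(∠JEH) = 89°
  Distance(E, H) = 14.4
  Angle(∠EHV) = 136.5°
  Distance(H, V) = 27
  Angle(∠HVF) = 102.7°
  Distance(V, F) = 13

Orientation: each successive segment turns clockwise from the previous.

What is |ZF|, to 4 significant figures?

36.19

Z is at the origin; ZL runs at 71.3° with length 16.6, so L = (5.322, 15.72). ∠ZLJ = 100.7° gives LJ at -8.000° from the x-axis; with |LJ| = 12.6, J = (17.80, 13.97). ∠LJE = 48.8° gives JE at -139.2° from the x-axis; with |JE| = 27.4, E = (-2.942, -3.934). ∠JEH = 89.0° gives EH at 129.8° from the x-axis; with |EH| = 14.4, H = (-12.16, 7.130). ∠EHV = 136.5° gives HV at 86.30° from the x-axis; with |HV| = 27.0, V = (-10.42, 34.07). ∠HVF = 102.7° gives VF at 9.000° from the x-axis; with |VF| = 13.0, F = (2.423, 36.11). Then |ZF| = |F − Z| = 36.19.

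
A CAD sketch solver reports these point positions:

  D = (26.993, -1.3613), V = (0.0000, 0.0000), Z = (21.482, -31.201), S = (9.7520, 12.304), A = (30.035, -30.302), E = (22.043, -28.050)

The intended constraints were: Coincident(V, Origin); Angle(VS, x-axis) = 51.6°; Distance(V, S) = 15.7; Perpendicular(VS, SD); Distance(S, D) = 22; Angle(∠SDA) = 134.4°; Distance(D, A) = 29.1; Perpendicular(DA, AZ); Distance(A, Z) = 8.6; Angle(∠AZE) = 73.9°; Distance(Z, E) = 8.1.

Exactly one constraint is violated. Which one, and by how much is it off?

Distance(Z, E) = 8.1 — off by 4.90.

V = (0.00, 0.00) ✓; VS at 51.60° ✓; |VS| = 15.70 ✓; ∠(VS, SD) = 90.00° ✓; |SD| = 22.00 ✓; ∠SDA = 134.4° ✓; |DA| = 29.10 ✓; ∠(DA, AZ) = 90.00° ✓; |AZ| = 8.600 ✓; ∠AZE = 73.90° ✓; |ZE| = 3.201 ✗.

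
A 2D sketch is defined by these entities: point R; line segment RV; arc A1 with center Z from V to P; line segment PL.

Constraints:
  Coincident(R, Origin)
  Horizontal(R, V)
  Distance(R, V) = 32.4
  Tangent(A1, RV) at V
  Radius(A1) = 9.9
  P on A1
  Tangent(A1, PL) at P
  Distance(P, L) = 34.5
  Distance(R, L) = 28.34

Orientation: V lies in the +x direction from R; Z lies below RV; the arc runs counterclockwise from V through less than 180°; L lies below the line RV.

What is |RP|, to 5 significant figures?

25.372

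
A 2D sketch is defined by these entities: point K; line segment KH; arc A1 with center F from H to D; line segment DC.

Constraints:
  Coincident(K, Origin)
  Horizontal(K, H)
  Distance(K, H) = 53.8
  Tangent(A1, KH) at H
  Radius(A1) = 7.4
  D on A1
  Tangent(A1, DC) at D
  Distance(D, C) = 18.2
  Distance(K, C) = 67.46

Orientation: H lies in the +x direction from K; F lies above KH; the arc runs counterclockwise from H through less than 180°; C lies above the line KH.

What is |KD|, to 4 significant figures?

61.55

Checks: K = (0.00, 0.00) ✓; |KH| = 53.80 ✓; |FD| = 7.400 ✓; ∠(FD, DC) = 90.00° ✓; |DC| = 18.20 ✓; |KC| = 67.46 ✓.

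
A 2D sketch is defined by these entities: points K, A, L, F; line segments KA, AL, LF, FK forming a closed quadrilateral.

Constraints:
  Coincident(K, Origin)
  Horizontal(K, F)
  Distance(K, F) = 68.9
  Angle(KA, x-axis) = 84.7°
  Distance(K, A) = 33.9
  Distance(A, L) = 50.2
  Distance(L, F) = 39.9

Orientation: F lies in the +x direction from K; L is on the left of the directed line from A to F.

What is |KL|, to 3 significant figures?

64.7

K is at the origin; K and F share the same y with |KF| = 68.9 and F in +x, so F = (68.9, 0). KA runs at 84.7° with |KA| = 33.9, so A = (3.13, 33.8). L is determined by |AL| = 50.2 and |LF| = 39.9 together: it lies at the intersection of circle(A, 50.2) and circle(F, 39.9). With |AF| = 73.9, the foot of the radical line on AF is 43.2 from A and the perpendicular offset is √(50.2² − 43.2²) = 25.5. Taking the left-of-AF solution: L = (53.2, 36.7).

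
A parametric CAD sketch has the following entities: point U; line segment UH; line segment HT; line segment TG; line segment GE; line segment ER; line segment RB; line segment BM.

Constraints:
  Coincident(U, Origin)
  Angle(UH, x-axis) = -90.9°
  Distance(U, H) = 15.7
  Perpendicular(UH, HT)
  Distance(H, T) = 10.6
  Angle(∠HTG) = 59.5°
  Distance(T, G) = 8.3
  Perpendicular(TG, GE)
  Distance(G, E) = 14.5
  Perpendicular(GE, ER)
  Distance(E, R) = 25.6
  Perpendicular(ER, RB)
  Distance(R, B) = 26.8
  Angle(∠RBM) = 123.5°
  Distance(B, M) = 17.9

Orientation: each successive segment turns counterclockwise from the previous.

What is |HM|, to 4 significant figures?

32.26

U is at the origin; UH runs at -90.9° with length 15.7, so H = (-0.2466, -15.70). The perpendicularity gives HT at right angles to UH, so HT runs at -0.9000°; with |HT| = 10.6, T = (10.35, -15.86). ∠HTG = 59.5° gives TG at 119.6° from the x-axis; with |TG| = 8.3, G = (6.252, -8.648). TG is perpendicular to GE, so GE runs at -150.4°; with |GE| = 14.5, E = (-6.355, -15.81). GE ⟂ ER, so ER runs at -60.40°; with |ER| = 25.6, R = (6.290, -38.07). ER ⟂ RB, so RB runs at 29.60°; with |RB| = 26.8, B = (29.59, -24.83). ∠RBM = 123.5° gives BM at 86.10° from the x-axis; with |BM| = 17.9, M = (30.81, -6.973). Then |HM| = |M − H| = 32.26.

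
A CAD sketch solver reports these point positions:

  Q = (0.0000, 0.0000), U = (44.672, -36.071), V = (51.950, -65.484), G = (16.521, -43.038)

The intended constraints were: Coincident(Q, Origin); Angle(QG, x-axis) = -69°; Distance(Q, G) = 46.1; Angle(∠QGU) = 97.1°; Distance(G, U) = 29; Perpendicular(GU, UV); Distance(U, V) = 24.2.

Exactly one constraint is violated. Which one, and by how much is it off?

Distance(U, V) = 24.2 — off by 6.10.

Q = (0.00, 0.00) ✓; QG at -69.00° ✓; |QG| = 46.10 ✓; ∠QGU = 97.10° ✓; |GU| = 29.00 ✓; ∠(GU, UV) = 90.00° ✓; |UV| = 30.30 ✗.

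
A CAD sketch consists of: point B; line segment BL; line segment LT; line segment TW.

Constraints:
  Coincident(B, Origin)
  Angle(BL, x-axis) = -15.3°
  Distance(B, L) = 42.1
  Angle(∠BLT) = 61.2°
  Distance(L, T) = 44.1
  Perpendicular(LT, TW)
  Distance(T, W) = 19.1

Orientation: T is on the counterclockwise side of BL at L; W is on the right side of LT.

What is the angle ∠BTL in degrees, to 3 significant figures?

57.2°

B is at the origin; BL runs at -15.3° with length 42.1, so L = 42.1·(cos -15.3°, sin -15.3°) = (40.6, -11.1). ∠BLT = 61.2°, so LT runs at -15.3° + (180° − 61.2°) = 104° from the x-axis; with |LT| = 44.1, T = L + 44.1·(cos 104°, sin 104°) = (30.3, 31.8). Then cos ∠BTL = TB·TL / (|TB||TL|), giving 57.2°.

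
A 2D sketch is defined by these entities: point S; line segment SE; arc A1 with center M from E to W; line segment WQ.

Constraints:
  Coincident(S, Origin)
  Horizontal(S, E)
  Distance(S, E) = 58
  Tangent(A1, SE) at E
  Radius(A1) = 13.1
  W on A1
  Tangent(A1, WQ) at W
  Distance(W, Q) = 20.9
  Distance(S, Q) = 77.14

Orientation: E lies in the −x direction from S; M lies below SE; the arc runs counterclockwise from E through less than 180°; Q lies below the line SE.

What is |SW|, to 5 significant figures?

72.503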